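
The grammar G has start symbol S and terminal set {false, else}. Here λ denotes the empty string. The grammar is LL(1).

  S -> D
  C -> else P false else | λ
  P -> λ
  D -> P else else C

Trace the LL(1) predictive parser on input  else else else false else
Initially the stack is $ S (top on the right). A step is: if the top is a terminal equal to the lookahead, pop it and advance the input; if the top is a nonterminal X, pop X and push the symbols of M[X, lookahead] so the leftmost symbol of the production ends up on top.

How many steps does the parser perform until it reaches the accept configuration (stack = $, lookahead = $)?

10

      Stack                Input                        Action
   1  $ S                  else else else false else $  expand S -> D
   2  $ D                  else else else false else $  expand D -> P else else C
   3  $ C else else P      else else else false else $  expand P -> λ
   4  $ C else else        else else else false else $  match else
   5  $ C else             else else false else $       match else
   6  $ C                  else false else $            expand C -> else P false else
   7  $ else false P else  else false else $            match else
   8  $ else false P       false else $                 expand P -> λ
   9  $ else false         false else $                 match false
  10  $ else               else $                       match else
Accept reached after 10 steps.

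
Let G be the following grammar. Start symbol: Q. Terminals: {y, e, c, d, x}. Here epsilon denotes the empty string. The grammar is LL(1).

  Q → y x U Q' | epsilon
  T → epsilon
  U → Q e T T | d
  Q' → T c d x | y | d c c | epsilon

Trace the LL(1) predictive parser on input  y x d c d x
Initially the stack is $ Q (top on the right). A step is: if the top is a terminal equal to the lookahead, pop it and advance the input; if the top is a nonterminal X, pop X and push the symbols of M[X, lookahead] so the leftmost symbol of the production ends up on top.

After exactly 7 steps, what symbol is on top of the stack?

c

     Stack       Input          Action
  1  $ Q         y x d c d x $  expand Q → y x U Q'
  2  $ Q' U x y  y x d c d x $  match y
  3  $ Q' U x    x d c d x $    match x
  4  $ Q' U      d c d x $      expand U → d
  5  $ Q' d      d c d x $      match d
  6  $ Q'        c d x $        expand Q' → T c d x
  7  $ x d c T   c d x $        expand T → epsilon
Stack after step 7: $ x d c (top = c).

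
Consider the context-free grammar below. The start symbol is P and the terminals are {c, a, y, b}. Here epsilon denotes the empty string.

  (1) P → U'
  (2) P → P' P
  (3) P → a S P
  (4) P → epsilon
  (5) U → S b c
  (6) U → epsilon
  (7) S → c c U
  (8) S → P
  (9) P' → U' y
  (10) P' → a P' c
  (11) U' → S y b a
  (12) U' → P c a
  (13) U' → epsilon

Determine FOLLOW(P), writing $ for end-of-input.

{$, a, b, c, y}

FIRST(P): from P→U' we get {epsilon, a, c, y}; from P→P' P we get {a, c, y}; from P→a S P we get {a}; from P→epsilon we get {epsilon}. So FIRST(P) = {epsilon, a, c, y}.
FIRST(S): from S→c c U we get {c}; from S→P we get {epsilon, a, c, y}. So FIRST(S) = {epsilon, a, c, y}.
FIRST(U): from U→S b c we get {a, b, c, y}; from U→epsilon we get {epsilon}. So FIRST(U) = {epsilon, a, b, c, y}.
FIRST(U'): from U'→S y b a we get {a, c, y}; from U'→P c a we get {a, c, y}; from U'→epsilon we get {epsilon}. So FIRST(U') = {epsilon, a, c, y}.
FIRST(P'): from P'→U' y we get {a, c, y}; from P'→a P' c we get {a}. So FIRST(P') = {a, c, y}.
FOLLOW(P) includes $ since P is the start symbol.
FOLLOW(P): in P→P' P, the suffix after P is empty (adds nothing new); in P→a S P, the suffix after P is empty (adds nothing new); in S→P, the suffix after P is empty, so FOLLOW(P) ⊇ FOLLOW(S) = {$, a, b, c, y}; in U'→P c a, P is followed by c a with FIRST {c}. Thus FOLLOW(P) = {$, a, b, c, y}.
FOLLOW(S): in P→a S P, S is followed by P with FIRST {epsilon, a, c, y}; in P→a S P, the suffix after S is nullable, so FOLLOW(S) ⊇ FOLLOW(P) = {$, a, b, c, y}; in U→S b c, S is followed by b c with FIRST {b}; in U'→S y b a, S is followed by y b a with FIRST {y}. Thus FOLLOW(S) = {$, a, b, c, y}.
FOLLOW(U): in S→c c U, the suffix after U is empty, so FOLLOW(U) ⊇ FOLLOW(S) = {$, a, b, c, y}. Thus FOLLOW(U) = {$, a, b, c, y}.
FOLLOW(P'): in P→P' P, P' is followed by P with FIRST {epsilon, a, c, y}; in P→P' P, the suffix after P' is nullable, so FOLLOW(P') ⊇ FOLLOW(P) = {$, a, b, c, y}; in P'→a P' c, P' is followed by c with FIRST {c}. Thus FOLLOW(P') = {$, a, b, c, y}.
FOLLOW(U'): in P→U', the suffix after U' is empty, so FOLLOW(U') ⊇ FOLLOW(P) = {$, a, b, c, y}; in P'→U' y, U' is followed by y with FIRST {y}. Thus FOLLOW(U') = {$, a, b, c, y}.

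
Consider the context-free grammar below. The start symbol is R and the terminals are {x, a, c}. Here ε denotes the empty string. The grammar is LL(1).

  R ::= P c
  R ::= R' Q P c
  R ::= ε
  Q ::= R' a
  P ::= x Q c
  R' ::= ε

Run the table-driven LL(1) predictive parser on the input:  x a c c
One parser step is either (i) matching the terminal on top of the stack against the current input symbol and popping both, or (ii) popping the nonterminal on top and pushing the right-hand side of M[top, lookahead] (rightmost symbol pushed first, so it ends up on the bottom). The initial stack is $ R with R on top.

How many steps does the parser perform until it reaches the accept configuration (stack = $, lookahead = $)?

step 1: stack=$ R  input=x a c c $  — expand R ::= P c
step 2: stack=$ c P  input=x a c c $  — expand P ::= x Q c
step 3: stack=$ c c Q x  input=x a c c $  — match x
step 4: stack=$ c c Q  input=a c c $  — expand Q ::= R' a
step 5: stack=$ c c a R'  input=a c c $  — expand R' ::= ε
step 6: stack=$ c c a  input=a c c $  — match a
step 7: stack=$ c c  input=c c $  — match c
step 8: stack=$ c  input=c $  — match c
Accept reached after 8 steps.

8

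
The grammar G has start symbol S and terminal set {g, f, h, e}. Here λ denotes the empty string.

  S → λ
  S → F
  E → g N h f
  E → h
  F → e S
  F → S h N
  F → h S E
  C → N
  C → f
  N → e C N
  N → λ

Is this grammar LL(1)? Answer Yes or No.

FIRST(S) = {λ, e, h}
FIRST(E) = {g, h}
FIRST(F) = {e, h}
FIRST(C) = {λ, e, f}
FIRST(N) = {λ, e}
FOLLOW(S) = {$, g, h}
FOLLOW(E) = {$, g, h}
FOLLOW(F) = {$, g, h}
FOLLOW(C) = {$, e, g, h}
FOLLOW(N) = {$, e, g, h}
Cell M[F, e] receives both F → e S and F → S h N — the grammar is not LL(1).

No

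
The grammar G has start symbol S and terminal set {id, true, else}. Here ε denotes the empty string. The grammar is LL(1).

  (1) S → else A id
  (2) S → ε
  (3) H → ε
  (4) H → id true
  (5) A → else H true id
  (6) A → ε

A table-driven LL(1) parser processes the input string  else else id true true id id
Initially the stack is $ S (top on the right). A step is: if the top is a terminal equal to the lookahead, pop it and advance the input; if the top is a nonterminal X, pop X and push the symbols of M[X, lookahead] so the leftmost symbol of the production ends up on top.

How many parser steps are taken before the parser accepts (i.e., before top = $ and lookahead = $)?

      Stack                 Input                           Action
   1  $ S                   else else id true true id id $  expand S → else A id
   2  $ id A else           else else id true true id id $  match else
   3  $ id A                else id true true id id $       expand A → else H true id
   4  $ id id true H else   else id true true id id $       match else
   5  $ id id true H        id true true id id $            expand H → id true
   6  $ id id true true id  id true true id id $            match id
   7  $ id id true true     true true id id $               match true
   8  $ id id true          true id id $                    match true
   9  $ id id               id id $                         match id
  10  $ id                  id $                            match id
Accept reached after 10 steps.

10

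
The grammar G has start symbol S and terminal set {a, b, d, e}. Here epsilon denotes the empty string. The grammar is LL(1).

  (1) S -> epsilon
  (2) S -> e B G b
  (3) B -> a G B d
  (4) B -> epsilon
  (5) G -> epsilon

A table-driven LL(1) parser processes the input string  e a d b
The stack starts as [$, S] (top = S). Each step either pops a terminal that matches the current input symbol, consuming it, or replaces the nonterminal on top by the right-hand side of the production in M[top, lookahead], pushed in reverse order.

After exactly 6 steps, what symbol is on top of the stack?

     Stack          Input      Action
  1  $ S            e a d b $  expand S -> e B G b
  2  $ b G B e      e a d b $  match e
  3  $ b G B        a d b $    expand B -> a G B d
  4  $ b G d B G a  a d b $    match a
  5  $ b G d B G    d b $      expand G -> epsilon
  6  $ b G d B      d b $      expand B -> epsilon
Stack after step 6: $ b G d (top = d).

d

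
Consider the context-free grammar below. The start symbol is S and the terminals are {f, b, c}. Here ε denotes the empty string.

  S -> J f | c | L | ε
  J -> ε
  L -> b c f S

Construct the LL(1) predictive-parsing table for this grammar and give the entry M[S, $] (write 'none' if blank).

S -> ε

FIRST(J) = {ε}
FIRST(L) = {b}
FIRST(S) = {ε, b, c, f}  (via J f, L)
FOLLOW(S) includes $ since S is the start symbol.
FOLLOW(S): in L->b c f S, the suffix after S is empty, so FOLLOW(S) ⊇ FOLLOW(L) = {$}. Thus FOLLOW(S) = {$}.
FOLLOW(L): in S->L, the suffix after L is empty, so FOLLOW(L) ⊇ FOLLOW(S) = {$}. Thus FOLLOW(L) = {$}.
For S -> J f: FIRST(J f) = {f}, so it goes in M[S, t] for t ∈ {f}.
For S -> c: FIRST(c) = {c}, so it goes in M[S, t] for t ∈ {c}.
For S -> L: FIRST(L) = {b}, so it goes in M[S, t] for t ∈ {b}.
For S -> ε: FIRST(ε) = {ε}, so it goes in M[S, t] for t ∈ {}; since ε ∈ FIRST, also for every t ∈ FOLLOW(S) = {$}.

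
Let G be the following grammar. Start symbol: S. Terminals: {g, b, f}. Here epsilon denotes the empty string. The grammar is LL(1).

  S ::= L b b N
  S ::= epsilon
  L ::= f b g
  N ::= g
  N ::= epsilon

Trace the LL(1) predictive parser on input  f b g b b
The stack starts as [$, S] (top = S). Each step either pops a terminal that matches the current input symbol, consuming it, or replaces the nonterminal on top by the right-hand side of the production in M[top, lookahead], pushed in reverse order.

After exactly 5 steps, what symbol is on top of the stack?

     Stack          Input        Action
  1  $ S            f b g b b $  expand S ::= L b b N
  2  $ N b b L      f b g b b $  expand L ::= f b g
  3  $ N b b g b f  f b g b b $  match f
  4  $ N b b g b    b g b b $    match b
  5  $ N b b g      g b b $      match g
Stack after step 5: $ N b b (top = b).

b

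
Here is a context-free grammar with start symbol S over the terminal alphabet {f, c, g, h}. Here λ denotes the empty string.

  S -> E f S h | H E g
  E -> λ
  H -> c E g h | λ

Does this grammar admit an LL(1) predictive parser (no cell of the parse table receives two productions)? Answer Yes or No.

FIRST(S) = {c, f, g}
FIRST(E) = {λ}
FIRST(H) = {λ, c}
FOLLOW(S) = {$, h}
FOLLOW(E) = {f, g}
FOLLOW(H) = {g}
Each cell of M receives at most one production.

Yes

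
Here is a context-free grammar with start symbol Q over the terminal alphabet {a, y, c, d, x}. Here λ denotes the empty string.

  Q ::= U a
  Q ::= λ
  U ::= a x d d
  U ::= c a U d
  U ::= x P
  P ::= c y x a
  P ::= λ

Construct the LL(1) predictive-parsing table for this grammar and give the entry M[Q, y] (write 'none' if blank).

none

FIRST(U): from U::=a x d d we get {a}; from U::=c a U d we get {c}; from U::=x P we get {x}. So FIRST(U) = {a, c, x}.
FIRST(P): from P::=c y x a we get {c}; from P::=λ we get {λ}. So FIRST(P) = {λ, c}.
FIRST(Q): from Q::=U a we get {a, c, x}; from Q::=λ we get {λ}. So FIRST(Q) = {λ, a, c, x}.
FOLLOW(Q) includes $ since Q is the start symbol.
FOLLOW(Q): Q appears on no right-hand side. Thus FOLLOW(Q) = {$}.
For Q ::= U a: FIRST(U a) = {a, c, x}, so it goes in M[Q, t] for t ∈ {a, c, x}.
For Q ::= λ: FIRST(λ) = {λ}, so it goes in M[Q, t] for t ∈ {}; since λ ∈ FIRST, also for every t ∈ FOLLOW(Q) = {$}.
None of these place a production in M[Q, y].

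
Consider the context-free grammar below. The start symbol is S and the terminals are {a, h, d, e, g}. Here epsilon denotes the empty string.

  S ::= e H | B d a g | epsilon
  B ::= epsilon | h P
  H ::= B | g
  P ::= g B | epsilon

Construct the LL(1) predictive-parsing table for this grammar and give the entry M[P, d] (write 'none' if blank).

P ::= epsilon

FIRST(B) = {epsilon, h}
FIRST(P) = {epsilon, g}
FIRST(S) = {epsilon, d, e, h}  (via B d a g)
FIRST(H) = {epsilon, g, h}  (via B)
FOLLOW(S) includes $ since S is the start symbol.
FOLLOW(B): in S::=B d a g, B is followed by d a g with FIRST {d}; in H::=B, the suffix after B is empty, so FOLLOW(B) ⊇ FOLLOW(H) = {$}; in P::=g B, the suffix after B is empty, so FOLLOW(B) ⊇ FOLLOW(P) = {$, d}. Thus FOLLOW(B) = {$, d}.
FOLLOW(P): in B::=h P, the suffix after P is empty, so FOLLOW(P) ⊇ FOLLOW(B) = {$, d}. Thus FOLLOW(P) = {$, d}.
For P ::= g B: FIRST(g B) = {g}, so it goes in M[P, t] for t ∈ {g}.
For P ::= epsilon: FIRST(epsilon) = {epsilon}, so it goes in M[P, t] for t ∈ {}; since epsilon ∈ FIRST, also for every t ∈ FOLLOW(P) = {$, d}.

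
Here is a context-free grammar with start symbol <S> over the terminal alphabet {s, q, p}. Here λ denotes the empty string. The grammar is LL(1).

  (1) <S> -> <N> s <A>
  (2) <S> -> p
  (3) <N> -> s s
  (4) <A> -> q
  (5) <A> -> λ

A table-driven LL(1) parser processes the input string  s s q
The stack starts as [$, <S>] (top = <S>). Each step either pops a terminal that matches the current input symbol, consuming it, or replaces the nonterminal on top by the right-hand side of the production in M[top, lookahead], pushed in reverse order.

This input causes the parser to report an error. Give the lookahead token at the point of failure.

q

     Stack        Input    Action
  1  $ <S>        s s q $  expand <S> -> <N> s <A>
  2  $ <A> s <N>  s s q $  expand <N> -> s s
  3  $ <A> s s s  s s q $  match s
  4  $ <A> s s    s q $    match s
  5  $ <A> s      q $      error: top is terminal s but lookahead is q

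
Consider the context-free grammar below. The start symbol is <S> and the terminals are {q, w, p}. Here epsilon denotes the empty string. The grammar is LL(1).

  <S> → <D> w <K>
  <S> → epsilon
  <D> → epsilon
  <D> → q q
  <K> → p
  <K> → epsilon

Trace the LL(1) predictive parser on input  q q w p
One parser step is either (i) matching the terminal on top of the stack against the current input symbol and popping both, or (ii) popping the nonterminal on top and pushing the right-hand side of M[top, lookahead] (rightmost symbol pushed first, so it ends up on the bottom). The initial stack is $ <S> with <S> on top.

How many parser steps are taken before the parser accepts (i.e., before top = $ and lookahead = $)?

7

step 1: stack=$ <S>  input=q q w p $  — expand <S> → <D> w <K>
step 2: stack=$ <K> w <D>  input=q q w p $  — expand <D> → q q
step 3: stack=$ <K> w q q  input=q q w p $  — match q
step 4: stack=$ <K> w q  input=q w p $  — match q
step 5: stack=$ <K> w  input=w p $  — match w
step 6: stack=$ <K>  input=p $  — expand <K> → p
step 7: stack=$ p  input=p $  — match p
Accept reached after 7 steps.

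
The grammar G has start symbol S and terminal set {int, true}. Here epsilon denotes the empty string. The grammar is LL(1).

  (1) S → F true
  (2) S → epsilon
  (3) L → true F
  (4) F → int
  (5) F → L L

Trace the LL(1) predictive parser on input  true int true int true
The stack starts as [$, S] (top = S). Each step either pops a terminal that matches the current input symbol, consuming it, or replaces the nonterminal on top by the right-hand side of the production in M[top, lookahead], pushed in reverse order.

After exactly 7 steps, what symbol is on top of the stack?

     Stack            Input                     Action
  1  $ S              true int true int true $  expand S → F true
  2  $ true F         true int true int true $  expand F → L L
  3  $ true L L       true int true int true $  expand L → true F
  4  $ true L F true  true int true int true $  match true
  5  $ true L F       int true int true $       expand F → int
  6  $ true L int     int true int true $       match int
  7  $ true L         true int true $           expand L → true F
Stack after step 7: $ true F true (top = true).

true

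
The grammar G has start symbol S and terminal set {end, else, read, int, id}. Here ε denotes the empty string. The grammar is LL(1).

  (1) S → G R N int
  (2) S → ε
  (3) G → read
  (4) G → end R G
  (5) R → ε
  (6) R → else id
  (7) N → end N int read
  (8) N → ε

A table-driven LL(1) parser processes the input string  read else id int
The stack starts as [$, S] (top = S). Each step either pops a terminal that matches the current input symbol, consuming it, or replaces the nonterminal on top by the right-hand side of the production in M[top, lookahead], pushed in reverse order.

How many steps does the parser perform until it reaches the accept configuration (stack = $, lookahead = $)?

8

step 1: stack=$ S  input=read else id int $  — expand S → G R N int
step 2: stack=$ int N R G  input=read else id int $  — expand G → read
step 3: stack=$ int N R read  input=read else id int $  — match read
step 4: stack=$ int N R  input=else id int $  — expand R → else id
step 5: stack=$ int N id else  input=else id int $  — match else
step 6: stack=$ int N id  input=id int $  — match id
step 7: stack=$ int N  input=int $  — expand N → ε
step 8: stack=$ int  input=int $  — match int
Accept reached after 8 steps.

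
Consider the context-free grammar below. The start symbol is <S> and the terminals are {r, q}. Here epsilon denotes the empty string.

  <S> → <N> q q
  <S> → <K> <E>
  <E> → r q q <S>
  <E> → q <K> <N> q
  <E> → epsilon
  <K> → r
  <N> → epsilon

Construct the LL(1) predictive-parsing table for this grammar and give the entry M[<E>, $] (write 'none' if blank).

<E> → epsilon

FIRST(<E>): from <E>→r q q <S> we get {r}; from <E>→q <K> <N> q we get {q}; from <E>→epsilon we get {epsilon}. So FIRST(<E>) = {epsilon, q, r}.
FIRST(<K>): from <K>→r we get {r}. So FIRST(<K>) = {r}.
FIRST(<N>): from <N>→epsilon we get {epsilon}. So FIRST(<N>) = {epsilon}.
FIRST(<S>): from <S>→<N> q q we get {q}; from <S>→<K> <E> we get {r}. So FIRST(<S>) = {q, r}.
FOLLOW(<S>) includes $ since <S> is the start symbol.
FOLLOW(<S>): in <E>→r q q <S>, the suffix after <S> is empty, so FOLLOW(<S>) ⊇ FOLLOW(<E>) = {$}. Thus FOLLOW(<S>) = {$}.
FOLLOW(<E>): in <S>→<K> <E>, the suffix after <E> is empty, so FOLLOW(<E>) ⊇ FOLLOW(<S>) = {$}. Thus FOLLOW(<E>) = {$}.
For <E> → r q q <S>: FIRST(r q q <S>) = {r}, so it goes in M[<E>, t] for t ∈ {r}.
For <E> → q <K> <N> q: FIRST(q <K> <N> q) = {q}, so it goes in M[<E>, t] for t ∈ {q}.
For <E> → epsilon: FIRST(epsilon) = {epsilon}, so it goes in M[<E>, t] for t ∈ {}; since epsilon ∈ FIRST, also for every t ∈ FOLLOW(<E>) = {$}.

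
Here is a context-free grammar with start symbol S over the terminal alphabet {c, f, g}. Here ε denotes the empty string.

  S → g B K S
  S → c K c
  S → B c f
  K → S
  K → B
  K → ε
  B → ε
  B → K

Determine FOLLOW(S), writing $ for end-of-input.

{$, c, g}

FIRST(S): from S→g B K S we get {g}; from S→c K c we get {c}; from S→B c f we get {c, g}. So FIRST(S) = {c, g}.
FIRST(K): from K→S we get {c, g}; from K→B we get {ε, c, g}; from K→ε we get {ε}. So FIRST(K) = {ε, c, g}.
FIRST(B): from B→ε we get {ε}; from B→K we get {ε, c, g}. So FIRST(B) = {ε, c, g}.
FOLLOW(S) includes $ since S is the start symbol.
FOLLOW(S): in S→g B K S, the suffix after S is empty (adds nothing new); in K→S, the suffix after S is empty, so FOLLOW(S) ⊇ FOLLOW(K) = {c, g}. Thus FOLLOW(S) = {$, c, g}.
FOLLOW(K): in S→g B K S, K is followed by S with FIRST {c, g}; in S→c K c, K is followed by c with FIRST {c}; in B→K, the suffix after K is empty, so FOLLOW(K) ⊇ FOLLOW(B) = {c, g}. Thus FOLLOW(K) = {c, g}.
FOLLOW(B): in S→g B K S, B is followed by K S with FIRST {c, g}; in S→B c f, B is followed by c f with FIRST {c}; in K→B, the suffix after B is empty, so FOLLOW(B) ⊇ FOLLOW(K) = {c, g}. Thus FOLLOW(B) = {c, g}.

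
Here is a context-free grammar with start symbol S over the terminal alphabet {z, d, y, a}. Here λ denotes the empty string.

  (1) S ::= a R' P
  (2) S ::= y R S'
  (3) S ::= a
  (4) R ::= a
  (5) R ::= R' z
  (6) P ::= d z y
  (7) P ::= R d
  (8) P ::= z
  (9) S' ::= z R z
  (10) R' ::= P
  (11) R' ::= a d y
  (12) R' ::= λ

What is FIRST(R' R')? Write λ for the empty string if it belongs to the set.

{λ, a, d, z}

FIRST(S): from S::=a R' P we get {a}; from S::=y R S' we get {y}; from S::=a we get {a}. So FIRST(S) = {a, y}.
FIRST(S'): from S'::=z R z we get {z}. So FIRST(S') = {z}.
FIRST(R): from R::=a we get {a}; from R::=R' z we get {a, d, z}. So FIRST(R) = {a, d, z}.
FIRST(P): from P::=d z y we get {d}; from P::=R d we get {a, d, z}; from P::=z we get {z}. So FIRST(P) = {a, d, z}.
FIRST(R'): from R'::=P we get {a, d, z}; from R'::=a d y we get {a}; from R'::=λ we get {λ}. So FIRST(R') = {λ, a, d, z}.
FIRST(R' R'): take FIRST of each symbol in turn, carrying on past any symbol whose FIRST contains λ; result {λ, a, d, z}.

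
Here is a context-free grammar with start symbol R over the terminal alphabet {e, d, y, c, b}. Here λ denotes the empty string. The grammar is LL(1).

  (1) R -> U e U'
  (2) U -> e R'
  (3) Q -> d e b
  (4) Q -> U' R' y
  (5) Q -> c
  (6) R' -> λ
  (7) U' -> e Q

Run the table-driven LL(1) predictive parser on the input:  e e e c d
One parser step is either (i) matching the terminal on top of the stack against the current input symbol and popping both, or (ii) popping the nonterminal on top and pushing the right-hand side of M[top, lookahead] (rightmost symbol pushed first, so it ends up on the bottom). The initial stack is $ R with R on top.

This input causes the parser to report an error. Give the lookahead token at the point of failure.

step 1: stack=$ R  input=e e e c d $  — expand R -> U e U'
step 2: stack=$ U' e U  input=e e e c d $  — expand U -> e R'
step 3: stack=$ U' e R' e  input=e e e c d $  — match e
step 4: stack=$ U' e R'  input=e e c d $  — expand R' -> λ
step 5: stack=$ U' e  input=e e c d $  — match e
step 6: stack=$ U'  input=e c d $  — expand U' -> e Q
step 7: stack=$ Q e  input=e c d $  — match e
step 8: stack=$ Q  input=c d $  — expand Q -> c
step 9: stack=$ c  input=c d $  — match c
step 10: stack=$  input=d $  — error: stack empty but input remains

d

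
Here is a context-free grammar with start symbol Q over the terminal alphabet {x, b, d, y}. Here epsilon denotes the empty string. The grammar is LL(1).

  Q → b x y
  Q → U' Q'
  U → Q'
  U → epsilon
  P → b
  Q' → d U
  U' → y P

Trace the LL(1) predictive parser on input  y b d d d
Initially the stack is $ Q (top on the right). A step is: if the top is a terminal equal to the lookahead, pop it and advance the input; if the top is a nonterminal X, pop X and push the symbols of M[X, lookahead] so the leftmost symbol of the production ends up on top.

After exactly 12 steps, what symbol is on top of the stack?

d

      Stack     Input        Action
   1  $ Q       y b d d d $  expand Q → U' Q'
   2  $ Q' U'   y b d d d $  expand U' → y P
   3  $ Q' P y  y b d d d $  match y
   4  $ Q' P    b d d d $    expand P → b
   5  $ Q' b    b d d d $    match b
   6  $ Q'      d d d $      expand Q' → d U
   7  $ U d     d d d $      match d
   8  $ U       d d $        expand U → Q'
   9  $ Q'      d d $        expand Q' → d U
  10  $ U d     d d $        match d
  11  $ U       d $          expand U → Q'
  12  $ Q'      d $          expand Q' → d U
Stack after step 12: $ U d (top = d).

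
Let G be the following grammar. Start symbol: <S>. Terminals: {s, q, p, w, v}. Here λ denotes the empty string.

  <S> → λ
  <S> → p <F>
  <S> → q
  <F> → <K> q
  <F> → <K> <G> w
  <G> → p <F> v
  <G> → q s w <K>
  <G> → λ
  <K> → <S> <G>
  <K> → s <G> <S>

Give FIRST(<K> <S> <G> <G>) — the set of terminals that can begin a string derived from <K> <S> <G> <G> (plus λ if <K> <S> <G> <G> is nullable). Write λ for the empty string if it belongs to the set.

FIRST(<S>): from <S>→λ we get {λ}; from <S>→p <F> we get {p}; from <S>→q we get {q}. So FIRST(<S>) = {λ, p, q}.
FIRST(<G>): from <G>→p <F> v we get {p}; from <G>→q s w <K> we get {q}; from <G>→λ we get {λ}. So FIRST(<G>) = {λ, p, q}.
FIRST(<K>): from <K>→<S> <G> we get {λ, p, q}; from <K>→s <G> <S> we get {s}. So FIRST(<K>) = {λ, p, q, s}.
FIRST(<F>): from <F>→<K> q we get {p, q, s}; from <F>→<K> <G> w we get {p, q, s, w}. So FIRST(<F>) = {p, q, s, w}.
FIRST(<K> <S> <G> <G>): take FIRST of each symbol in turn, carrying on past any symbol whose FIRST contains λ; result {λ, p, q, s}.

{λ, p, q, s}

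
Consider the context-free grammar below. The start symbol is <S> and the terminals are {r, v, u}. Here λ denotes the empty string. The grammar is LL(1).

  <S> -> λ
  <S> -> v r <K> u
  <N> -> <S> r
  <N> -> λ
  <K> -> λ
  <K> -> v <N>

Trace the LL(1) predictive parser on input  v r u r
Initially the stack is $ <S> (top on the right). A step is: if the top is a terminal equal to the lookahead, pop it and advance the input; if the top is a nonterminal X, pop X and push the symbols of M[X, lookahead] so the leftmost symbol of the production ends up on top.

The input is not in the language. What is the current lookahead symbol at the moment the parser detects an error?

r

step 1: stack=$ <S>  input=v r u r $  — expand <S> -> v r <K> u
step 2: stack=$ u <K> r v  input=v r u r $  — match v
step 3: stack=$ u <K> r  input=r u r $  — match r
step 4: stack=$ u <K>  input=u r $  — expand <K> -> λ
step 5: stack=$ u  input=u r $  — match u
step 6: stack=$  input=r $  — error: stack empty but input remains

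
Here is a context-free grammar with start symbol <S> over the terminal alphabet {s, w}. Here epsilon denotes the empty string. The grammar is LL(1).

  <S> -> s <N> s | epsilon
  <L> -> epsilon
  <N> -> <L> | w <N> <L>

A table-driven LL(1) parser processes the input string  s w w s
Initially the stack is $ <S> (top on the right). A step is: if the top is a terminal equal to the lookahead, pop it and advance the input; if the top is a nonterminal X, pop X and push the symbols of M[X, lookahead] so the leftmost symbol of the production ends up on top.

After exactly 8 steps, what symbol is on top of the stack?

step 1: stack=$ <S>  input=s w w s $  — expand <S> -> s <N> s
step 2: stack=$ s <N> s  input=s w w s $  — match s
step 3: stack=$ s <N>  input=w w s $  — expand <N> -> w <N> <L>
step 4: stack=$ s <L> <N> w  input=w w s $  — match w
step 5: stack=$ s <L> <N>  input=w s $  — expand <N> -> w <N> <L>
step 6: stack=$ s <L> <L> <N> w  input=w s $  — match w
step 7: stack=$ s <L> <L> <N>  input=s $  — expand <N> -> <L>
step 8: stack=$ s <L> <L> <L>  input=s $  — expand <L> -> epsilon
Stack after step 8: $ s <L> <L> (top = <L>).

<L>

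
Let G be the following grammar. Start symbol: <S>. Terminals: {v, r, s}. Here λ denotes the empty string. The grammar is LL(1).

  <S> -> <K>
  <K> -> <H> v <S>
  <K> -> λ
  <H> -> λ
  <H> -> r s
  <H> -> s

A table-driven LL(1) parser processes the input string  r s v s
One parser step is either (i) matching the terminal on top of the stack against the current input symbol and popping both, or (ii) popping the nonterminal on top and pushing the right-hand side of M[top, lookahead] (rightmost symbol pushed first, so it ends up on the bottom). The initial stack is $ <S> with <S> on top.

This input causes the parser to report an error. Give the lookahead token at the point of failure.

$

      Stack        Input      Action
   1  $ <S>        r s v s $  expand <S> -> <K>
   2  $ <K>        r s v s $  expand <K> -> <H> v <S>
   3  $ <S> v <H>  r s v s $  expand <H> -> r s
   4  $ <S> v s r  r s v s $  match r
   5  $ <S> v s    s v s $    match s
   6  $ <S> v      v s $      match v
   7  $ <S>        s $        expand <S> -> <K>
   8  $ <K>        s $        expand <K> -> <H> v <S>
   9  $ <S> v <H>  s $        expand <H> -> s
  10  $ <S> v s    s $        match s
  11  $ <S> v      $          error: top is terminal v but lookahead is $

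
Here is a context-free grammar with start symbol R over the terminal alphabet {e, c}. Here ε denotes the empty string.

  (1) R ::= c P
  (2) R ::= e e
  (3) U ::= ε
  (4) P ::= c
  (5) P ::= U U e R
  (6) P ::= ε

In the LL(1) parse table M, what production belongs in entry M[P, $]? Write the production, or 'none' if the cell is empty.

P ::= ε

FIRST(R) = {c, e}
FIRST(U) = {ε}
FIRST(P) = {ε, c, e}  (via U U e R)
FOLLOW(R) includes $ since R is the start symbol.
FOLLOW(R): in P::=U U e R, the suffix after R is empty, so FOLLOW(R) ⊇ FOLLOW(P) = {$}. Thus FOLLOW(R) = {$}.
FOLLOW(P): in R::=c P, the suffix after P is empty, so FOLLOW(P) ⊇ FOLLOW(R) = {$}. Thus FOLLOW(P) = {$}.
For P ::= c: FIRST(c) = {c}, so it goes in M[P, t] for t ∈ {c}.
For P ::= U U e R: FIRST(U U e R) = {e}, so it goes in M[P, t] for t ∈ {e}.
For P ::= ε: FIRST(ε) = {ε}, so it goes in M[P, t] for t ∈ {}; since ε ∈ FIRST, also for every t ∈ FOLLOW(P) = {$}.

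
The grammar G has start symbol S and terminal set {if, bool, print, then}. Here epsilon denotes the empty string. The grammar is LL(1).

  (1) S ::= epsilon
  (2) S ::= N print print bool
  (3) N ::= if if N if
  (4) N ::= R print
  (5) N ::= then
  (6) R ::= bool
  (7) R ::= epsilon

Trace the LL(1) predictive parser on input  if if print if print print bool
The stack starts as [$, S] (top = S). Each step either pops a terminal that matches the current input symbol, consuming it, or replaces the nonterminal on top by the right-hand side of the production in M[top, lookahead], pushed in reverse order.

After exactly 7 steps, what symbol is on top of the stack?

step 1: stack=$ S  input=if if print if print print bool $  — expand S ::= N print print bool
step 2: stack=$ bool print print N  input=if if print if print print bool $  — expand N ::= if if N if
step 3: stack=$ bool print print if N if if  input=if if print if print print bool $  — match if
step 4: stack=$ bool print print if N if  input=if print if print print bool $  — match if
step 5: stack=$ bool print print if N  input=print if print print bool $  — expand N ::= R print
step 6: stack=$ bool print print if print R  input=print if print print bool $  — expand R ::= epsilon
step 7: stack=$ bool print print if print  input=print if print print bool $  — match print
Stack after step 7: $ bool print print if (top = if).

if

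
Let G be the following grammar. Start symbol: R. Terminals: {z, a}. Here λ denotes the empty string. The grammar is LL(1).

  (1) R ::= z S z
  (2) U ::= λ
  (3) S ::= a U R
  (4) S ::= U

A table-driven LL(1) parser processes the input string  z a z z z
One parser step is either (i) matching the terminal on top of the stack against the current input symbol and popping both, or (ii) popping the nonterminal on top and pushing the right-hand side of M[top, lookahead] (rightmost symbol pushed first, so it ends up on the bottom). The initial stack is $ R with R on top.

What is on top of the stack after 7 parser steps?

S

step 1: stack=$ R  input=z a z z z $  — expand R ::= z S z
step 2: stack=$ z S z  input=z a z z z $  — match z
step 3: stack=$ z S  input=a z z z $  — expand S ::= a U R
step 4: stack=$ z R U a  input=a z z z $  — match a
step 5: stack=$ z R U  input=z z z $  — expand U ::= λ
step 6: stack=$ z R  input=z z z $  — expand R ::= z S z
step 7: stack=$ z z S z  input=z z z $  — match z
Stack after step 7: $ z z S (top = S).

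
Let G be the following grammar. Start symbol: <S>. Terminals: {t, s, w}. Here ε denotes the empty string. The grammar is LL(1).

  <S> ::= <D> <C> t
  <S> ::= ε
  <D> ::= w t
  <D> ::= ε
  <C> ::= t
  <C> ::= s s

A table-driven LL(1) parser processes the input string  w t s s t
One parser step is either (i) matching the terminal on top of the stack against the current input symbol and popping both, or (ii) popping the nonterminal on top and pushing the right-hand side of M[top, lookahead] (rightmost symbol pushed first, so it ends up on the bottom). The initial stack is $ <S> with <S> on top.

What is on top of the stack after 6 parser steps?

     Stack        Input        Action
  1  $ <S>        w t s s t $  expand <S> ::= <D> <C> t
  2  $ t <C> <D>  w t s s t $  expand <D> ::= w t
  3  $ t <C> t w  w t s s t $  match w
  4  $ t <C> t    t s s t $    match t
  5  $ t <C>      s s t $      expand <C> ::= s s
  6  $ t s s      s s t $      match s
Stack after step 6: $ t s (top = s).

s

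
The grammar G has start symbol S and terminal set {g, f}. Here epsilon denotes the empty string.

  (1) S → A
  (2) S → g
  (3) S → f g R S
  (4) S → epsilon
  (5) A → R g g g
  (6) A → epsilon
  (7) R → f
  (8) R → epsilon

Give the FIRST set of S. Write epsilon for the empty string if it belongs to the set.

FIRST(R) = {epsilon, f}
FIRST(A) = {epsilon, f, g}  (via R g g g)
FIRST(S) = {epsilon, f, g}  (via A)

{epsilon, f, g}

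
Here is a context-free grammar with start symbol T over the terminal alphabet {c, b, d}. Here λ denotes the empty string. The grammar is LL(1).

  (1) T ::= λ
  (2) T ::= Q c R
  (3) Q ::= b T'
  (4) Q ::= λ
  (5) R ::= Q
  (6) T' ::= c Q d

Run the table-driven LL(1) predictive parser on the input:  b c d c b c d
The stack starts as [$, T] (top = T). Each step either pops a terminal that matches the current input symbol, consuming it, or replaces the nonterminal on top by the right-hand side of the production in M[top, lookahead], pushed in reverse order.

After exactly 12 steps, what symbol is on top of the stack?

c

      Stack        Input            Action
   1  $ T          b c d c b c d $  expand T ::= Q c R
   2  $ R c Q      b c d c b c d $  expand Q ::= b T'
   3  $ R c T' b   b c d c b c d $  match b
   4  $ R c T'     c d c b c d $    expand T' ::= c Q d
   5  $ R c d Q c  c d c b c d $    match c
   6  $ R c d Q    d c b c d $      expand Q ::= λ
   7  $ R c d      d c b c d $      match d
   8  $ R c        c b c d $        match c
   9  $ R          b c d $          expand R ::= Q
  10  $ Q          b c d $          expand Q ::= b T'
  11  $ T' b       b c d $          match b
  12  $ T'         c d $            expand T' ::= c Q d
Stack after step 12: $ d Q c (top = c).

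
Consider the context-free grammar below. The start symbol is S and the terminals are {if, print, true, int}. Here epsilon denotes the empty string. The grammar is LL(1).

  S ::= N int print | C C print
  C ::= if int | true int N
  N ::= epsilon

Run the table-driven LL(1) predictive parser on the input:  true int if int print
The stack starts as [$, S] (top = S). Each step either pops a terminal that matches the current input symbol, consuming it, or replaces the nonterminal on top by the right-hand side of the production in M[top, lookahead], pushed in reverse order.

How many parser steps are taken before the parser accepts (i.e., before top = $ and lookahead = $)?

step 1: stack=$ S  input=true int if int print $  — expand S ::= C C print
step 2: stack=$ print C C  input=true int if int print $  — expand C ::= true int N
step 3: stack=$ print C N int true  input=true int if int print $  — match true
step 4: stack=$ print C N int  input=int if int print $  — match int
step 5: stack=$ print C N  input=if int print $  — expand N ::= epsilon
step 6: stack=$ print C  input=if int print $  — expand C ::= if int
step 7: stack=$ print int if  input=if int print $  — match if
step 8: stack=$ print int  input=int print $  — match int
step 9: stack=$ print  input=print $  — match print
Accept reached after 9 steps.

9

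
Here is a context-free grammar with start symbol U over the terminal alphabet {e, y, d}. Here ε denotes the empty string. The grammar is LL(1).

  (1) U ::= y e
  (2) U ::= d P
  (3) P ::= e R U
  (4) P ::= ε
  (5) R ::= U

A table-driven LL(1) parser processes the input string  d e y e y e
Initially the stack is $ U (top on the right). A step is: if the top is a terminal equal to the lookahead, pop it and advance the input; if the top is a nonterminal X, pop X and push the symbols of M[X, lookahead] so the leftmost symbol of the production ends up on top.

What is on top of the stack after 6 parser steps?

step 1: stack=$ U  input=d e y e y e $  — expand U ::= d P
step 2: stack=$ P d  input=d e y e y e $  — match d
step 3: stack=$ P  input=e y e y e $  — expand P ::= e R U
step 4: stack=$ U R e  input=e y e y e $  — match e
step 5: stack=$ U R  input=y e y e $  — expand R ::= U
step 6: stack=$ U U  input=y e y e $  — expand U ::= y e
Stack after step 6: $ U e y (top = y).

y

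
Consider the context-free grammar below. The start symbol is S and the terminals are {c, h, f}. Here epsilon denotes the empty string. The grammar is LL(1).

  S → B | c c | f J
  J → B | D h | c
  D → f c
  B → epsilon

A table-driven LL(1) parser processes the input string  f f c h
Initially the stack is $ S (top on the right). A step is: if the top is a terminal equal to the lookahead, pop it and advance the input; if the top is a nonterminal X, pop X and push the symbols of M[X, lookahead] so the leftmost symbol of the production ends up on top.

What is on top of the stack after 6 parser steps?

     Stack    Input      Action
  1  $ S      f f c h $  expand S → f J
  2  $ J f    f f c h $  match f
  3  $ J      f c h $    expand J → D h
  4  $ h D    f c h $    expand D → f c
  5  $ h c f  f c h $    match f
  6  $ h c    c h $      match c
Stack after step 6: $ h (top = h).

h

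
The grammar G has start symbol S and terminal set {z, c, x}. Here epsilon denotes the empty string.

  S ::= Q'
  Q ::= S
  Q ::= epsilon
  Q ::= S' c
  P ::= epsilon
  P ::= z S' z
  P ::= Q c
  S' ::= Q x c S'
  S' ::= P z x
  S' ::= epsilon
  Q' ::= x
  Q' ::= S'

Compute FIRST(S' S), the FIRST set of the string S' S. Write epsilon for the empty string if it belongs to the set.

FIRST(S): from S::=Q' we get {epsilon, c, x, z}. So FIRST(S) = {epsilon, c, x, z}.
FIRST(Q): from Q::=S we get {epsilon, c, x, z}; from Q::=epsilon we get {epsilon}; from Q::=S' c we get {c, x, z}. So FIRST(Q) = {epsilon, c, x, z}.
FIRST(P): from P::=epsilon we get {epsilon}; from P::=z S' z we get {z}; from P::=Q c we get {c, x, z}. So FIRST(P) = {epsilon, c, x, z}.
FIRST(S'): from S'::=Q x c S' we get {c, x, z}; from S'::=P z x we get {c, x, z}; from S'::=epsilon we get {epsilon}. So FIRST(S') = {epsilon, c, x, z}.
FIRST(Q'): from Q'::=x we get {x}; from Q'::=S' we get {epsilon, c, x, z}. So FIRST(Q') = {epsilon, c, x, z}.
FIRST(S' S): take FIRST of each symbol in turn, carrying on past any symbol whose FIRST contains epsilon; result {epsilon, c, x, z}.

{epsilon, c, x, z}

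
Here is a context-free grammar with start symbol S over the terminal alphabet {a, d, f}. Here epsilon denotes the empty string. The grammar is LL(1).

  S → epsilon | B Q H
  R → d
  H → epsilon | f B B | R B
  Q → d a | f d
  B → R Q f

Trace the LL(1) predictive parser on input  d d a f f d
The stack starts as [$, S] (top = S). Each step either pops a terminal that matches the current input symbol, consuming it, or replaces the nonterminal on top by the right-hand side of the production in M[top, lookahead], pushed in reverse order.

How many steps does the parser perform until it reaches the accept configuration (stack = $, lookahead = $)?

      Stack        Input          Action
   1  $ S          d d a f f d $  expand S → B Q H
   2  $ H Q B      d d a f f d $  expand B → R Q f
   3  $ H Q f Q R  d d a f f d $  expand R → d
   4  $ H Q f Q d  d d a f f d $  match d
   5  $ H Q f Q    d a f f d $    expand Q → d a
   6  $ H Q f a d  d a f f d $    match d
   7  $ H Q f a    a f f d $      match a
   8  $ H Q f      f f d $        match f
   9  $ H Q        f d $          expand Q → f d
  10  $ H d f      f d $          match f
  11  $ H d        d $            match d
  12  $ H          $              expand H → epsilon
Accept reached after 12 steps.

12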